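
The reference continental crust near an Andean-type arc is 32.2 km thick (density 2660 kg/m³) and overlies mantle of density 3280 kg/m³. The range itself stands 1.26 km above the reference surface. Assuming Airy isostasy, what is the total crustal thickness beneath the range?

Root depth r = h ρ_c / (ρ_m − ρ_c) = 1.26 km × 2660 / 620 = 5.406 km.
Total thickness = T + h + r = 32.2 km + 1.26 km + 5.406 km = 38.9 km.

38.9 km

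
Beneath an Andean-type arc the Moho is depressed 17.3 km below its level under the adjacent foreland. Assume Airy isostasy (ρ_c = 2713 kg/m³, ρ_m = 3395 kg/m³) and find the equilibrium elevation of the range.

4.35 km

In Airy isostatic equilibrium: ρ_c h = (ρ_m − ρ_c) r.
h = r (ρ_m − ρ_c) / ρ_c = 17.3 km × (3395 − 2713) / 2713 = 4.35 km.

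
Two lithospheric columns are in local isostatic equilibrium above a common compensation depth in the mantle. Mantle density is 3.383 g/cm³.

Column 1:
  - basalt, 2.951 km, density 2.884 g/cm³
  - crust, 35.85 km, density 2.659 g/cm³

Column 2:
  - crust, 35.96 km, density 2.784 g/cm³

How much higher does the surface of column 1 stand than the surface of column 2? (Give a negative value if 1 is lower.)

For any compensation level in the mantle, the mantle terms cancel and isostasy reduces to e = (Σt_1 − Σt_2) − (Σ(ρt)_1 − Σ(ρt)_2) / ρ_m.
Σt_1 = 38.801 km; Σt_2 = 35.96 km; Σ(ρt)_1 = 103.835834; Σ(ρt)_2 = 100.11264 (in km·g/cm³).
e = (38.801 − 35.96) − (103.835834 − 100.11264) / 3.383 = 1.74 km.

1.74 km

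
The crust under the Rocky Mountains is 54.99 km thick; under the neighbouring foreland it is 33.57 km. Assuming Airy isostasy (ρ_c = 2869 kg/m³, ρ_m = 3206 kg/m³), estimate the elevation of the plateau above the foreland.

2.25 km

Excess crust Δ = 54.99 km − 33.57 km = 21.42 km, split between elevation h and root r with h + r = Δ.
Airy balance ρ_c h = (ρ_m − ρ_c) r gives r = h ρ_c/(ρ_m − ρ_c), so h (1 + ρ_c/(ρ_m − ρ_c)) = Δ, i.e. h = Δ (ρ_m − ρ_c)/ρ_m.
h = 21.42 km × 337/3206 = 2.25 km.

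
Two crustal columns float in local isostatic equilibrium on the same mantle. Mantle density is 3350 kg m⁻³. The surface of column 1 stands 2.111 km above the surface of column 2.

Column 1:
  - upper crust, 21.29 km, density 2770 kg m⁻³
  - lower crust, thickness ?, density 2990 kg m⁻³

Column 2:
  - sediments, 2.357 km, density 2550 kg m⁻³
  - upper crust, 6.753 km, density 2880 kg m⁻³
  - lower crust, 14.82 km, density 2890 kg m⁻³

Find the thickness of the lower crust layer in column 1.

Take the compensation level at the base of the deeper column (depth z_c below the surface of column 1) and equate Σ ρ_i t_i down to z_c; mantle fills any gap and the z_c terms cancel.
Column 1: 21.29×2770 + x×2990 + (z_c − 21.29 − x)×3350
Column 2: 2.111×0 + 2.357×2550 + 6.753×2880 + 14.82×2890 + (z_c − 2.111 − 23.93)×3350
The z_c×3350 term appears on both sides and cancels. Collect the known terms of each column as K = Σ(ρt)_known − 3350 × (depth of known layers): K_1 = 58973.3 − 3350×21.29 = −12348.2; K_2 = 68288.79 − 3350×(2.111 + 23.93) = −18948.56.
Balance: K_1 − x×(3350 − 2990) = K_2, so x = (K_1 − K_2)/(3350 − 2990) = 6600.36/360 = 18.3 km.

18.3 km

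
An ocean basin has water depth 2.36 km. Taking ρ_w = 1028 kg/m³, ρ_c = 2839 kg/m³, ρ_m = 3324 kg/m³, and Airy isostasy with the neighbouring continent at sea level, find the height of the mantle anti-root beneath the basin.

8.81 km

Isostatic balance requires: replacing crust with seawater at the top is compensated by replacing crust with mantle at the base: d (ρ_c − ρ_w) = a (ρ_m − ρ_c).
a = d (ρ_c − ρ_w)/(ρ_m − ρ_c) = 2.36 km × 1811/485 = 8.81 km.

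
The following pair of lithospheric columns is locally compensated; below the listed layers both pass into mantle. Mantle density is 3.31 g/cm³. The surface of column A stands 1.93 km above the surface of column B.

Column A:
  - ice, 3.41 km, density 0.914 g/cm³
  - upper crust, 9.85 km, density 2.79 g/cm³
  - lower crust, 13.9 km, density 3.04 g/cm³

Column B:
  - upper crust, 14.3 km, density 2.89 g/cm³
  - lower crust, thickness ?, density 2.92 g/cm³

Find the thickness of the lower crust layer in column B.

Take the compensation level at the base of the deeper column (depth z_c below the surface of column A) and equate Σ ρ_i t_i down to z_c; mantle fills any gap and the z_c terms cancel.
Column A: 3.41×0.914 + 9.85×2.79 + 13.9×3.04 + (z_c − 27.16)×3.31
Column B: 1.93×0 + 14.3×2.89 + x×2.92 + (z_c − 1.93 − 14.3 − x)×3.31
The z_c×3.31 term appears on both sides and cancels. Collect the known terms of each column as K = Σ(ρt)_known − 3.31 × (depth of known layers): K_A = 72.85424 − 3.31×27.16 = −17.04536; K_B = 41.327 − 3.31×(1.93 + 14.3) = −12.3943.
Balance: K_A = K_B − x×(3.31 − 2.92), so x = (K_B − K_A)/(3.31 − 2.92) = 4.65106/0.39 = 11.9 km.

11.9 km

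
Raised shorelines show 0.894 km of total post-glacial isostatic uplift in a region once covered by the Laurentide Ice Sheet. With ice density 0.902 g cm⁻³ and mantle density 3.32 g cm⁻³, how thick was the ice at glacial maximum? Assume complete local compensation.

3.29 km

u = t ρ_ice/ρ_m → t = u ρ_m/ρ_ice = 0.894 km × 3.32/0.902 = 3.29 km.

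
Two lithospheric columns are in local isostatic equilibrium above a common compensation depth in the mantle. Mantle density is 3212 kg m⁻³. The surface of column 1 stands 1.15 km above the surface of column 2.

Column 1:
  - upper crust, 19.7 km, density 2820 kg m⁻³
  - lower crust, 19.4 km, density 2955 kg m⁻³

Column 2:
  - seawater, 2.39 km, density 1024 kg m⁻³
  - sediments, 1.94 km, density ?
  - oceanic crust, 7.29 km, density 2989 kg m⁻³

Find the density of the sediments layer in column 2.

2100 kg m⁻³

Take the compensation level at the base of the deeper column (depth z_c below the surface of column 1) and equate Σ ρ_i t_i down to z_c; mantle fills any gap and the z_c terms cancel.
Column 1: 19.7×2820 + 19.4×2955 + (z_c − 39.1)×3212
Column 2: 1.15×0 + 2.39×1024 + 1.94×ρ + 7.29×2989 + (z_c − 1.15 − 11.62)×3212
The z_c×3212 term appears on both sides and cancels. Collect the known terms of each column as K = Σ(ρt)_known − 3212 × (depth of known layers): K_1 = 112881 − 3212×39.1 = −12708.2; K_2 = 24237.17 − 3212×(1.15 + 11.62) = −16780.07.
Balance: K_1 = K_2 + 1.94×ρ, so ρ = (K_1 − K_2)/1.94 = 4071.87/1.94 = 2100 kg m⁻³.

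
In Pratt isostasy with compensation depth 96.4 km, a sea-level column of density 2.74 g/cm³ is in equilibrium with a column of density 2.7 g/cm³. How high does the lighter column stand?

1.43 km

ρ_ref D = ρ (D + h) → h = D (ρ_ref − ρ)/ρ.
h = 96.4 km × (2.74 − 2.7)/2.7 = 1.43 km.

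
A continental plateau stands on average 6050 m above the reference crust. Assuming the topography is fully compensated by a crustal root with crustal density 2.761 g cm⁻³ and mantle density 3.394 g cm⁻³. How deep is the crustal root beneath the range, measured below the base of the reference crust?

By Archimedes' principle applied to the lithosphere: the weight of the topography is balanced by the buoyancy of the root, ρ_c h = (ρ_m − ρ_c) r.
r = h · ρ_c / (ρ_m − ρ_c) = 6050 m × 2.761 / (3.394 − 2.761) = 26400 m.

26400 m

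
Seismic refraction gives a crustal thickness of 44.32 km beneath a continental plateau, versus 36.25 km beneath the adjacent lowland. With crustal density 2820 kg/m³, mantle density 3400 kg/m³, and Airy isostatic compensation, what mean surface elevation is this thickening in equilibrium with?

1.38 km

Excess crust Δ = 44.32 km − 36.25 km = 8.07 km, split between elevation h and root r with h + r = Δ.
Airy balance ρ_c h = (ρ_m − ρ_c) r gives r = h ρ_c/(ρ_m − ρ_c), so h (1 + ρ_c/(ρ_m − ρ_c)) = Δ, i.e. h = Δ (ρ_m − ρ_c)/ρ_m.
h = 8.07 km × 580/3400 = 1.38 km.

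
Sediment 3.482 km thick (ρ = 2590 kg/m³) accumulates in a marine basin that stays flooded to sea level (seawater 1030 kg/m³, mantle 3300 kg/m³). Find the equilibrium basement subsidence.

Submarine loading: the sediment displaces seawater, and the subsidence is in turn flooded, so s (ρ_m − ρ_w) = t (ρ_sed − ρ_w).
s = 3.482 km × (2590 − 1030) / (3300 − 1030) = 2.39 km.

2.39 km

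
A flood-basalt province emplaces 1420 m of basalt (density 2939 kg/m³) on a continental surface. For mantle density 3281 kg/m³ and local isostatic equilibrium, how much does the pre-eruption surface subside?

1270 m

Subaerial loading: s = t ρ_load / ρ_m.
s = 1420 m × 2939/3281 = 1270 m.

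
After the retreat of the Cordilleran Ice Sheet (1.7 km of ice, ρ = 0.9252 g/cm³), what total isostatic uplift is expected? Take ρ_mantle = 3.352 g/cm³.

0.469 km

Removing the load lets mantle flow back in; uplift u satisfies ρ_ice t = ρ_m u.
u = t ρ_ice/ρ_m = 1.7 km × 0.9252/3.352 = 0.469 km.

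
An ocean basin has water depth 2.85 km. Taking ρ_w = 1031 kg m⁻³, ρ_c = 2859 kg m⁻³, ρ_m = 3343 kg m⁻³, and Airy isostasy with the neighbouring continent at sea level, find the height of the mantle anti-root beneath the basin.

10.8 km

For local isostatic compensation: replacing crust with seawater at the top is compensated by replacing crust with mantle at the base: d (ρ_c − ρ_w) = a (ρ_m − ρ_c).
a = d (ρ_c − ρ_w)/(ρ_m − ρ_c) = 2.85 km × 1828/484 = 10.8 km.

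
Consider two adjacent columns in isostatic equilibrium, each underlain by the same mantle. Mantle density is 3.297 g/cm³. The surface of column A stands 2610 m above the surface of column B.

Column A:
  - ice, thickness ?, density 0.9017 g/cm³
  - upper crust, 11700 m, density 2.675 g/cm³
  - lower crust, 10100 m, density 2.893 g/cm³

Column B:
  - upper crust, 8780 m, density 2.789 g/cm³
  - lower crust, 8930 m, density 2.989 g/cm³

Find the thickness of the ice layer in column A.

Take the compensation level at the base of the deeper column (depth z_c below the surface of column A) and equate Σ ρ_i t_i down to z_c; mantle fills any gap and the z_c terms cancel.
Column A: x×0.9017 + 11700×2.675 + 10100×2.893 + (z_c − 21800 − x)×3.297
Column B: 2610×0 + 8780×2.789 + 8930×2.989 + (z_c − 2610 − 17710)×3.297
The z_c×3.297 term appears on both sides and cancels. Collect the known terms of each column as K = Σ(ρt)_known − 3.297 × (depth of known layers): K_A = 60516.8 − 3.297×21800 = −11357.8; K_B = 51179.19 − 3.297×(2610 + 17710) = −15815.85.
Balance: K_A − x×(3.297 − 0.9017) = K_B, so x = (K_A − K_B)/(3.297 − 0.9017) = 4458.05/2.3953 = 1860 m.

1860 m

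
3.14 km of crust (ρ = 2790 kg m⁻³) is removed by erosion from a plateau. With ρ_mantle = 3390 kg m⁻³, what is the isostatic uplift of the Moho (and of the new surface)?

2.58 km

Unloading: uplift u = e ρ_c/ρ_m = 3.14 km × 2790/3390 = 2.58 km.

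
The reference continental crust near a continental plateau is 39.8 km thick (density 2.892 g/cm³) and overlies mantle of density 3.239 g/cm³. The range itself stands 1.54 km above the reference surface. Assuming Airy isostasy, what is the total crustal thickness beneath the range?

Root depth r = h ρ_c / (ρ_m − ρ_c) = 1.54 km × 2.892 / 0.347 = 12.83 km.
Total thickness = T + h + r = 39.8 km + 1.54 km + 12.83 km = 54.2 km.

54.2 km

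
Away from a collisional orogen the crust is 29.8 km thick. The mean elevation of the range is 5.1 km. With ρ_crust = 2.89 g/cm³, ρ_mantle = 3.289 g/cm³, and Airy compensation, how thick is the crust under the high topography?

71.8 km

Root depth r = h ρ_c / (ρ_m − ρ_c) = 5.1 km × 2.89 / 0.399 = 36.94 km.
Total thickness = T + h + r = 29.8 km + 5.1 km + 36.94 km = 71.8 km.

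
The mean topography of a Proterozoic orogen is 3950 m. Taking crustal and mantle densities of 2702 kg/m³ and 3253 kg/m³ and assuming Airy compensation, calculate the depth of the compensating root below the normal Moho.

In Airy isostatic equilibrium: the weight of the topography is balanced by the buoyancy of the root, ρ_c h = (ρ_m − ρ_c) r.
r = h · ρ_c / (ρ_m − ρ_c) = 3950 m × 2702 / (3253 − 2702) = 19400 m.

19400 m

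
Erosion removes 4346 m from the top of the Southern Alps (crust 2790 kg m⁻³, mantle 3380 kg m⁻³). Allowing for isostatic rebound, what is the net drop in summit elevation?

759 m

Rebound u = e ρ_c/ρ_m = 4346 m × 2790/3380 = 3587 m.
Net surface drop = e − u = 4346 m − 3587 m = e (ρ_m − ρ_c)/ρ_m = 759 m.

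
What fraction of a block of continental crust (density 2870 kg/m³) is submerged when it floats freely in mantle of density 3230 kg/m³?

Submerged fraction = ρ_obj/ρ_fluid = 2870/3230 = 88.9%.

88.9%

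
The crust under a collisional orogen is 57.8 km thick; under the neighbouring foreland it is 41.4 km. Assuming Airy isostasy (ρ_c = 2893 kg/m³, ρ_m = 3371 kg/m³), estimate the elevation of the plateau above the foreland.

Excess crust Δ = 57.8 km − 41.4 km = 16.4 km, split between elevation h and root r with h + r = Δ.
Airy balance ρ_c h = (ρ_m − ρ_c) r gives r = h ρ_c/(ρ_m − ρ_c), so h (1 + ρ_c/(ρ_m − ρ_c)) = Δ, i.e. h = Δ (ρ_m − ρ_c)/ρ_m.
h = 16.4 km × 478/3371 = 2.33 km.

2.33 km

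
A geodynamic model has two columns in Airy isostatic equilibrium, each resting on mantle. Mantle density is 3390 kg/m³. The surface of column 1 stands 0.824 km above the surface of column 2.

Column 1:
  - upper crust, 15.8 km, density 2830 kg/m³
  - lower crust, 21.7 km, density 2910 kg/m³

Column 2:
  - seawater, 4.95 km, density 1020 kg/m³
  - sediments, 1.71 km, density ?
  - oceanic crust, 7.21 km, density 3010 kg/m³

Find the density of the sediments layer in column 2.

Take the compensation level at the base of the deeper column (depth z_c below the surface of column 1) and equate Σ ρ_i t_i down to z_c; mantle fills any gap and the z_c terms cancel.
Column 1: 15.8×2830 + 21.7×2910 + (z_c − 37.5)×3390
Column 2: 0.824×0 + 4.95×1020 + 1.71×ρ + 7.21×3010 + (z_c − 0.824 − 13.87)×3390
The z_c×3390 term appears on both sides and cancels. Collect the known terms of each column as K = Σ(ρt)_known − 3390 × (depth of known layers): K_1 = 107861 − 3390×37.5 = −19264; K_2 = 26751.1 − 3390×(0.824 + 13.87) = −23061.56.
Balance: K_1 = K_2 + 1.71×ρ, so ρ = (K_1 − K_2)/1.71 = 3797.56/1.71 = 2220 kg/m³.

2220 kg/m³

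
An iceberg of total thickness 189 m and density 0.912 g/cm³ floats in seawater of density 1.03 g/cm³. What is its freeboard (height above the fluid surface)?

Floating equilibrium: submerged depth d = t ρ_obj/ρ_fluid = 189 m × 0.912/1.03 = 167.3 m.
Freeboard = t − d = 189 m − 167.3 m = 21.7 m.

21.7 m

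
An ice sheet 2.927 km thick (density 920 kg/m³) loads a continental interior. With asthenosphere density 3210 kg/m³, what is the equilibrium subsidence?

Balancing pressure at the compensation depth: the ice load ρ_ice t is balanced by mantle displaced below, ρ_m s.
s = t ρ_ice / ρ_m = 2.927 km × 920/3210 = 0.839 km.

0.839 km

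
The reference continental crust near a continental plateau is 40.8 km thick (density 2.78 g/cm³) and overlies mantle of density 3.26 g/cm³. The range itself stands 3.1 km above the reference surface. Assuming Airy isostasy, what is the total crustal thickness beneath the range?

61.9 km

Root depth r = h ρ_c / (ρ_m − ρ_c) = 3.1 km × 2.78 / 0.48 = 17.95 km.
Total thickness = T + h + r = 40.8 km + 3.1 km + 17.95 km = 61.9 km.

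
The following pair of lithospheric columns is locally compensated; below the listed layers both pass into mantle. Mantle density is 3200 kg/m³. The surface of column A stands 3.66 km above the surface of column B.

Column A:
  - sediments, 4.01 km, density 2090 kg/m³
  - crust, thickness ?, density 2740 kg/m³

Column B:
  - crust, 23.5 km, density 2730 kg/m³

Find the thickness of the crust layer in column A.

Take the compensation level at the base of the deeper column (depth z_c below the surface of column A) and equate Σ ρ_i t_i down to z_c; mantle fills any gap and the z_c terms cancel.
Column A: 4.01×2090 + x×2740 + (z_c − 4.01 − x)×3200
Column B: 3.66×0 + 23.5×2730 + (z_c − 3.66 − 23.5)×3200
The z_c×3200 term appears on both sides and cancels. Collect the known terms of each column as K = Σ(ρt)_known − 3200 × (depth of known layers): K_A = 8380.9 − 3200×4.01 = −4451.1; K_B = 64155 − 3200×(3.66 + 23.5) = −22757.
Balance: K_A − x×(3200 − 2740) = K_B, so x = (K_A − K_B)/(3200 − 2740) = 18305.9/460 = 39.8 km.

39.8 km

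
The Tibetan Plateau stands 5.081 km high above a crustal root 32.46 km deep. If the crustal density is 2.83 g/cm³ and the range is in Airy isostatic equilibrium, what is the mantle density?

3.27 g/cm³

Airy balance: ρ_c h = (ρ_m − ρ_c) r → ρ_m = ρ_c (1 + h/r).
ρ_m = 2.83 × (1 + 5.081 km/32.46 km) = 3.27 g/cm³.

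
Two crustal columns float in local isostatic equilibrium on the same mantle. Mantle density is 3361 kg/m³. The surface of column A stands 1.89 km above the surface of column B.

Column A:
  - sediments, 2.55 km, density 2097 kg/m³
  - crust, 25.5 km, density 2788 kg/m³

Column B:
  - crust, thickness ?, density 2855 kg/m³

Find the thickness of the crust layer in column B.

Take the compensation level at the base of the deeper column (depth z_c below the surface of column A) and equate Σ ρ_i t_i down to z_c; mantle fills any gap and the z_c terms cancel.
Column A: 2.55×2097 + 25.5×2788 + (z_c − 28.05)×3361
Column B: 1.89×0 + x×2855 + (z_c − 1.89 − 0 − x)×3361
The z_c×3361 term appears on both sides and cancels. Collect the known terms of each column as K = Σ(ρt)_known − 3361 × (depth of known layers): K_A = 76441.35 − 3361×28.05 = −17834.7; K_B = 0 − 3361×(1.89 + 0) = −6352.29.
Balance: K_A = K_B − x×(3361 − 2855), so x = (K_B − K_A)/(3361 − 2855) = 11482.4/506 = 22.7 km.

22.7 km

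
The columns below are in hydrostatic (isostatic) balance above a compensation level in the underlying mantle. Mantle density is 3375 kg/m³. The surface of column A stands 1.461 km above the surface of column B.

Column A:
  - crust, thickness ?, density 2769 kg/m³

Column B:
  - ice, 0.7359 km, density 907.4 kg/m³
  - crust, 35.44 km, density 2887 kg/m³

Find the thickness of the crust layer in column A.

Take the compensation level at the base of the deeper column (depth z_c below the surface of column A) and equate Σ ρ_i t_i down to z_c; mantle fills any gap and the z_c terms cancel.
Column A: x×2769 + (z_c − 0 − x)×3375
Column B: 1.461×0 + 0.7359×907.4 + 35.44×2887 + (z_c − 1.461 − 36.1759)×3375
The z_c×3375 term appears on both sides and cancels. Collect the known terms of each column as K = Σ(ρt)_known − 3375 × (depth of known layers): K_A = 0 − 3375×0 = 0; K_B = 102983.036 − 3375×(1.461 + 36.1759) = −24041.5018.
Balance: K_A − x×(3375 − 2769) = K_B, so x = (K_A − K_B)/(3375 − 2769) = 24041.5/606 = 39.7 km.

39.7 km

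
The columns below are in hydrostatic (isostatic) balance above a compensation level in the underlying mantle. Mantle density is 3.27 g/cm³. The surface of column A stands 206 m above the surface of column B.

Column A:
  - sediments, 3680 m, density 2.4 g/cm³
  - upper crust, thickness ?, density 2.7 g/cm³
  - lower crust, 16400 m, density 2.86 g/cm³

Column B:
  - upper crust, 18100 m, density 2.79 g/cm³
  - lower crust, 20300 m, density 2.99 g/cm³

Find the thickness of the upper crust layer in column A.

Take the compensation level at the base of the deeper column (depth z_c below the surface of column A) and equate Σ ρ_i t_i down to z_c; mantle fills any gap and the z_c terms cancel.
Column A: 3680×2.4 + x×2.7 + 16400×2.86 + (z_c − 20080 − x)×3.27
Column B: 206×0 + 18100×2.79 + 20300×2.99 + (z_c − 206 − 38400)×3.27
The z_c×3.27 term appears on both sides and cancels. Collect the known terms of each column as K = Σ(ρt)_known − 3.27 × (depth of known layers): K_A = 55736 − 3.27×20080 = −9925.6; K_B = 111196 − 3.27×(206 + 38400) = −15045.62.
Balance: K_A − x×(3.27 − 2.7) = K_B, so x = (K_A − K_B)/(3.27 − 2.7) = 5120.02/0.57 = 8980 m.

8980 m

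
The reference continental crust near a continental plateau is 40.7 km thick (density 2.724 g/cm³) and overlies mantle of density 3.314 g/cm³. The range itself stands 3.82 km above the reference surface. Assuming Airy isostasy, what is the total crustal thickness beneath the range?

Root depth r = h ρ_c / (ρ_m − ρ_c) = 3.82 km × 2.724 / 0.59 = 17.64 km.
Total thickness = T + h + r = 40.7 km + 3.82 km + 17.64 km = 62.2 km.

62.2 km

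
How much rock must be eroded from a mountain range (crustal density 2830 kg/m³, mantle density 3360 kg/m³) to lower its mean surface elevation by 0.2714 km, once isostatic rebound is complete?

Net drop Δ = e − u = e − e ρ_c/ρ_m = e (ρ_m − ρ_c)/ρ_m.
e = Δ ρ_m/(ρ_m − ρ_c) = 0.2714 km × 3360/530 = 1.72 km.

1.72 km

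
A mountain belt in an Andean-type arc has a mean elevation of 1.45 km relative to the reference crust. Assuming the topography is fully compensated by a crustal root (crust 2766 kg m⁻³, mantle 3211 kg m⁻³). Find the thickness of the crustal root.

Equating mass per unit area of the two columns: the weight of the topography is balanced by the buoyancy of the root, ρ_c h = (ρ_m − ρ_c) r.
r = h · ρ_c / (ρ_m − ρ_c) = 1.45 km × 2766 / (3211 − 2766) = 9.01 km.

9.01 km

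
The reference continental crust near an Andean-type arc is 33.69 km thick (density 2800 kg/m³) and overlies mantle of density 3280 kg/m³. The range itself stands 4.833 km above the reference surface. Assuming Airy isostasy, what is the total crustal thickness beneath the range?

66.7 km

Root depth r = h ρ_c / (ρ_m − ρ_c) = 4.833 km × 2800 / 480 = 28.19 km.
Total thickness = T + h + r = 33.69 km + 4.833 km + 28.19 km = 66.7 km.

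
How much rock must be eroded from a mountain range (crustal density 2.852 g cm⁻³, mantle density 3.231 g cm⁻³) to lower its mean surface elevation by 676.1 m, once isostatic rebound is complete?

Net drop Δ = e − u = e − e ρ_c/ρ_m = e (ρ_m − ρ_c)/ρ_m.
e = Δ ρ_m/(ρ_m − ρ_c) = 676.1 m × 3.231/0.379 = 5760 m.

5760 m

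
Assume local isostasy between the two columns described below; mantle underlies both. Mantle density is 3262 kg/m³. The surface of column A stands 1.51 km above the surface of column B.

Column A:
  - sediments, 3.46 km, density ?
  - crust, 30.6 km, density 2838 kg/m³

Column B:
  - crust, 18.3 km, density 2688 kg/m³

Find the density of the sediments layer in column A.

Take the compensation level at the base of the deeper column (depth z_c below the surface of column A) and equate Σ ρ_i t_i down to z_c; mantle fills any gap and the z_c terms cancel.
Column A: 3.46×ρ + 30.6×2838 + (z_c − 34.06)×3262
Column B: 1.51×0 + 18.3×2688 + (z_c − 1.51 − 18.3)×3262
The z_c×3262 term appears on both sides and cancels. Collect the known terms of each column as K = Σ(ρt)_known − 3262 × (depth of known layers): K_A = 86842.8 − 3262×34.06 = −24260.92; K_B = 49190.4 − 3262×(1.51 + 18.3) = −15429.82.
Balance: K_A + 3.46×ρ = K_B, so ρ = (K_B − K_A)/3.46 = 8831.1/3.46 = 2550 kg/m³.

2550 kg/m³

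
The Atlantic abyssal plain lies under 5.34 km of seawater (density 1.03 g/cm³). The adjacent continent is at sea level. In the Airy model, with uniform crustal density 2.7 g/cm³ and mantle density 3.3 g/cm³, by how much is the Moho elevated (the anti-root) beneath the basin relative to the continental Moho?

14.9 km

Equating mass per unit area of the two columns: replacing crust with seawater at the top is compensated by replacing crust with mantle at the base: d (ρ_c − ρ_w) = a (ρ_m − ρ_c).
a = d (ρ_c − ρ_w)/(ρ_m − ρ_c) = 5.34 km × 1.67/0.6 = 14.9 km.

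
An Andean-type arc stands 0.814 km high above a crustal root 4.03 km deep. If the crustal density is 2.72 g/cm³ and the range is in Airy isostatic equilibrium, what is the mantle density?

Airy balance: ρ_c h = (ρ_m − ρ_c) r → ρ_m = ρ_c (1 + h/r).
ρ_m = 2.72 × (1 + 0.814 km/4.03 km) = 3.27 g/cm³.

3.27 g/cm³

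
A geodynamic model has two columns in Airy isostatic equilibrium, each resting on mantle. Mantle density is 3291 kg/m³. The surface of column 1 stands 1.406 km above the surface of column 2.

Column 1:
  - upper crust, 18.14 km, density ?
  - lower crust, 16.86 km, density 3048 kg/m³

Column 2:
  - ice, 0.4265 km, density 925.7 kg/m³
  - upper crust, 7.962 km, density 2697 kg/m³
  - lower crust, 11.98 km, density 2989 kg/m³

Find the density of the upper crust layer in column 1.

2750 kg/m³

Take the compensation level at the base of the deeper column (depth z_c below the surface of column 1) and equate Σ ρ_i t_i down to z_c; mantle fills any gap and the z_c terms cancel.
Column 1: 18.14×ρ + 16.86×3048 + (z_c − 35)×3291
Column 2: 1.406×0 + 0.4265×925.7 + 7.962×2697 + 11.98×2989 + (z_c − 1.406 − 20.3685)×3291
The z_c×3291 term appears on both sides and cancels. Collect the known terms of each column as K = Σ(ρt)_known − 3291 × (depth of known layers): K_1 = 51389.28 − 3291×35 = −63795.72; K_2 = 57676.5451 − 3291×(1.406 + 20.3685) = −13983.3345.
Balance: K_1 + 18.14×ρ = K_2, so ρ = (K_2 − K_1)/18.14 = 49812.4/18.14 = 2750 kg/m³.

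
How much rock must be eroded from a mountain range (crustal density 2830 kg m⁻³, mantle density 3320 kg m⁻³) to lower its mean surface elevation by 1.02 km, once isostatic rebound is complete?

Net drop Δ = e − u = e − e ρ_c/ρ_m = e (ρ_m − ρ_c)/ρ_m.
e = Δ ρ_m/(ρ_m − ρ_c) = 1.02 km × 3320/490 = 6.91 km.

6.91 km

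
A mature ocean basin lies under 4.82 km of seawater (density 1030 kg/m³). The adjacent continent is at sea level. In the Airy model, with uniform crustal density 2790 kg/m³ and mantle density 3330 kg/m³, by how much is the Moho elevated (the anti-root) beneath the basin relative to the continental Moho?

Isostatic balance requires: replacing crust with seawater at the top is compensated by replacing crust with mantle at the base: d (ρ_c − ρ_w) = a (ρ_m − ρ_c).
a = d (ρ_c − ρ_w)/(ρ_m − ρ_c) = 4.82 km × 1760/540 = 15.7 km.

15.7 km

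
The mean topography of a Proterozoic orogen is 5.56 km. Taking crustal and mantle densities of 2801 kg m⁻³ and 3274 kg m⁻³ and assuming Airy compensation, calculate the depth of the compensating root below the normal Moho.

Balancing pressure at the compensation depth: the weight of the topography is balanced by the buoyancy of the root, ρ_c h = (ρ_m − ρ_c) r.
r = h · ρ_c / (ρ_m − ρ_c) = 5.56 km × 2801 / (3274 − 2801) = 32.9 km.

32.9 km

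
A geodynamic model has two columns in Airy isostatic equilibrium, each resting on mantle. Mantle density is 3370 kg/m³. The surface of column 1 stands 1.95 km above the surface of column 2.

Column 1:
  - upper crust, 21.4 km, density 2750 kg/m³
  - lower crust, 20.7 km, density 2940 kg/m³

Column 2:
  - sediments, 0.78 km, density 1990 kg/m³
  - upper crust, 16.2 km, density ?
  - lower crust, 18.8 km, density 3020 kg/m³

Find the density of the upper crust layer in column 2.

Take the compensation level at the base of the deeper column (depth z_c below the surface of column 1) and equate Σ ρ_i t_i down to z_c; mantle fills any gap and the z_c terms cancel.
Column 1: 21.4×2750 + 20.7×2940 + (z_c − 42.1)×3370
Column 2: 1.95×0 + 0.78×1990 + 16.2×ρ + 18.8×3020 + (z_c − 1.95 − 35.78)×3370
The z_c×3370 term appears on both sides and cancels. Collect the known terms of each column as K = Σ(ρt)_known − 3370 × (depth of known layers): K_1 = 119708 − 3370×42.1 = −22169; K_2 = 58328.2 − 3370×(1.95 + 35.78) = −68821.9.
Balance: K_1 = K_2 + 16.2×ρ, so ρ = (K_1 − K_2)/16.2 = 46652.9/16.2 = 2880 kg/m³.

2880 kg/m³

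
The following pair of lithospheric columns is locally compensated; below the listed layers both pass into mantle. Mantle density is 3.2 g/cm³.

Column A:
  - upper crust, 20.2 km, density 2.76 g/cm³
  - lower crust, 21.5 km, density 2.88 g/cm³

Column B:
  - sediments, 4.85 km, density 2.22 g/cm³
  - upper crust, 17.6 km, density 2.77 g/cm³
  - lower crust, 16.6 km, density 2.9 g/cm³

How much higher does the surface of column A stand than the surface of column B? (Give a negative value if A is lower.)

For any compensation level in the mantle, the mantle terms cancel and isostasy reduces to e = (Σt_A − Σt_B) − (Σ(ρt)_A − Σ(ρt)_B) / ρ_m.
Σt_A = 41.7 km; Σt_B = 39.05 km; Σ(ρt)_A = 117.672; Σ(ρt)_B = 107.659 (in km·g/cm³).
e = (41.7 − 39.05) − (117.672 − 107.659) / 3.2 = −0.479 km.

−0.479 km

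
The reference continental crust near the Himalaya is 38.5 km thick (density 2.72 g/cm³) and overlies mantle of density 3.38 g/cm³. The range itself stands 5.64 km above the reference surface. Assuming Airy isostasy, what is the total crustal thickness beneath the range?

67.4 km

Root depth r = h ρ_c / (ρ_m − ρ_c) = 5.64 km × 2.72 / 0.66 = 23.24 km.
Total thickness = T + h + r = 38.5 km + 5.64 km + 23.24 km = 67.4 km.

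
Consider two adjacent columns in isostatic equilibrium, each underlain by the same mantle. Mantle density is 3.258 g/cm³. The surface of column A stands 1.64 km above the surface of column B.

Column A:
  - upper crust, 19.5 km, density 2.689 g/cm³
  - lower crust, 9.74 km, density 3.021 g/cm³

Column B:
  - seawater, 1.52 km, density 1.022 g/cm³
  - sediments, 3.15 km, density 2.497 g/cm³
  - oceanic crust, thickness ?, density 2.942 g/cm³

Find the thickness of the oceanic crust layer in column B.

7.17 km

Take the compensation level at the base of the deeper column (depth z_c below the surface of column A) and equate Σ ρ_i t_i down to z_c; mantle fills any gap and the z_c terms cancel.
Column A: 19.5×2.689 + 9.74×3.021 + (z_c − 29.24)×3.258
Column B: 1.64×0 + 1.52×1.022 + 3.15×2.497 + x×2.942 + (z_c − 1.64 − 4.67 − x)×3.258
The z_c×3.258 term appears on both sides and cancels. Collect the known terms of each column as K = Σ(ρt)_known − 3.258 × (depth of known layers): K_A = 81.86004 − 3.258×29.24 = −13.40388; K_B = 9.41899 − 3.258×(1.64 + 4.67) = −11.13899.
Balance: K_A = K_B − x×(3.258 − 2.942), so x = (K_B − K_A)/(3.258 − 2.942) = 2.26489/0.316 = 7.17 km.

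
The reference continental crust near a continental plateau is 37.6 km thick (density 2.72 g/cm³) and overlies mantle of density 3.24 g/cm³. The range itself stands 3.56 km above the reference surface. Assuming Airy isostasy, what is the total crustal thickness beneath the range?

59.8 km

Root depth r = h ρ_c / (ρ_m − ρ_c) = 3.56 km × 2.72 / 0.52 = 18.62 km.
Total thickness = T + h + r = 37.6 km + 3.56 km + 18.62 km = 59.8 km.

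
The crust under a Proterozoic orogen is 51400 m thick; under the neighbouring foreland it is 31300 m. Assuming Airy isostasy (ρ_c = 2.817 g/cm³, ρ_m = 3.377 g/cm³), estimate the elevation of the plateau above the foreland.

Excess crust Δ = 51400 m − 31300 m = 20100 m, split between elevation h and root r with h + r = Δ.
Airy balance ρ_c h = (ρ_m − ρ_c) r gives r = h ρ_c/(ρ_m − ρ_c), so h (1 + ρ_c/(ρ_m − ρ_c)) = Δ, i.e. h = Δ (ρ_m − ρ_c)/ρ_m.
h = 20100 m × 0.56/3.377 = 3330 m.

3330 m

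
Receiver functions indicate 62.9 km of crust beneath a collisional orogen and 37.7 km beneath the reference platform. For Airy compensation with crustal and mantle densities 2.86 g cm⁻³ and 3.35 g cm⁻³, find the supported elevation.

Excess crust Δ = 62.9 km − 37.7 km = 25.2 km, split between elevation h and root r with h + r = Δ.
Airy balance ρ_c h = (ρ_m − ρ_c) r gives r = h ρ_c/(ρ_m − ρ_c), so h (1 + ρ_c/(ρ_m − ρ_c)) = Δ, i.e. h = Δ (ρ_m − ρ_c)/ρ_m.
h = 25.2 km × 0.49/3.35 = 3.69 km.

3.69 km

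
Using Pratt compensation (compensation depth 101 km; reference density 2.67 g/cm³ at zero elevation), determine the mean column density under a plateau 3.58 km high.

Pratt balance: ρ_ref D = ρ (D + h).
ρ = ρ_ref D/(D + h) = 2.67 × 101 km/(101 km + 3.58 km) = 2.58 g/cm³.

2.58 g/cm³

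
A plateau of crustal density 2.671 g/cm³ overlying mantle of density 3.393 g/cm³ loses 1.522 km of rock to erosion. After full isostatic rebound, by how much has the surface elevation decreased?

Rebound u = e ρ_c/ρ_m = 1.522 km × 2.671/3.393 = 1.198 km.
Net surface drop = e − u = 1.522 km − 1.198 km = e (ρ_m − ρ_c)/ρ_m = 0.324 km.

0.324 km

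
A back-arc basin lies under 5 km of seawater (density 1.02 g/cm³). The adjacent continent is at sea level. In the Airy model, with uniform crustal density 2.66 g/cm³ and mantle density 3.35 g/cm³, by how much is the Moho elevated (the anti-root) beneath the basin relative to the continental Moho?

11.9 km

Isostatic balance requires: replacing crust with seawater at the top is compensated by replacing crust with mantle at the base: d (ρ_c − ρ_w) = a (ρ_m − ρ_c).
a = d (ρ_c − ρ_w)/(ρ_m − ρ_c) = 5 km × 1.64/0.69 = 11.9 km.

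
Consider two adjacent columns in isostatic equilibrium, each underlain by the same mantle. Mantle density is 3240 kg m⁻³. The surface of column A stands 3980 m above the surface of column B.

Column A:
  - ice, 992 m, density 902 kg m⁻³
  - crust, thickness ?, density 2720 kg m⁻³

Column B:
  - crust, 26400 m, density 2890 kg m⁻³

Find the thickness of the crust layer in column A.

Take the compensation level at the base of the deeper column (depth z_c below the surface of column A) and equate Σ ρ_i t_i down to z_c; mantle fills any gap and the z_c terms cancel.
Column A: 992×902 + x×2720 + (z_c − 992 − x)×3240
Column B: 3980×0 + 26400×2890 + (z_c − 3980 − 26400)×3240
The z_c×3240 term appears on both sides and cancels. Collect the known terms of each column as K = Σ(ρt)_known − 3240 × (depth of known layers): K_A = 894784 − 3240×992 = −2319296; K_B = 76296000 − 3240×(3980 + 26400) = −22135200.
Balance: K_A − x×(3240 − 2720) = K_B, so x = (K_A − K_B)/(3240 − 2720) = 19815900/520 = 38100 m.

38100 m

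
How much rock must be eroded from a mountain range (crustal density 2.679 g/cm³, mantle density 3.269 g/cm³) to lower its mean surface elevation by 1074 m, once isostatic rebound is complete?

Net drop Δ = e − u = e − e ρ_c/ρ_m = e (ρ_m − ρ_c)/ρ_m.
e = Δ ρ_m/(ρ_m − ρ_c) = 1074 m × 3.269/0.59 = 5950 m.

5950 m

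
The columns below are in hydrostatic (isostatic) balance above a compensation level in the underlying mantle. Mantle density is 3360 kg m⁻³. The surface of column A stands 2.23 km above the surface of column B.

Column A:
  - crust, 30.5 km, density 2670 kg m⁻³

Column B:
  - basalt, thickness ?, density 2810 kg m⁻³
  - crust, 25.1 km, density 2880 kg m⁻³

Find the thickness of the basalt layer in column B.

2.73 km

Take the compensation level at the base of the deeper column (depth z_c below the surface of column A) and equate Σ ρ_i t_i down to z_c; mantle fills any gap and the z_c terms cancel.
Column A: 30.5×2670 + (z_c − 30.5)×3360
Column B: 2.23×0 + x×2810 + 25.1×2880 + (z_c − 2.23 − 25.1 − x)×3360
The z_c×3360 term appears on both sides and cancels. Collect the known terms of each column as K = Σ(ρt)_known − 3360 × (depth of known layers): K_A = 81435 − 3360×30.5 = −21045; K_B = 72288 − 3360×(2.23 + 25.1) = −19540.8.
Balance: K_A = K_B − x×(3360 − 2810), so x = (K_B − K_A)/(3360 − 2810) = 1504.2/550 = 2.73 km.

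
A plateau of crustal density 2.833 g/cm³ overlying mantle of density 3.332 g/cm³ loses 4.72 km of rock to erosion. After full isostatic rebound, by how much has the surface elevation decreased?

0.707 km

Rebound u = e ρ_c/ρ_m = 4.72 km × 2.833/3.332 = 4.013 km.
Net surface drop = e − u = 4.72 km − 4.013 km = e (ρ_m − ρ_c)/ρ_m = 0.707 km.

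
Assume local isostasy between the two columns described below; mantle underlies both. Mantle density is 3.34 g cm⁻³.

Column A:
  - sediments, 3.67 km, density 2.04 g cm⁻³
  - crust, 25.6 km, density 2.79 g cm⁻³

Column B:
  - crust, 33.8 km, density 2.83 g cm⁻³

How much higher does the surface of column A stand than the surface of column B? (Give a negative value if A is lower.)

For any compensation level in the mantle, the mantle terms cancel and isostasy reduces to e = (Σt_A − Σt_B) − (Σ(ρt)_A − Σ(ρt)_B) / ρ_m.
Σt_A = 29.27 km; Σt_B = 33.8 km; Σ(ρt)_A = 78.9108; Σ(ρt)_B = 95.654 (in km·g cm⁻³).
e = (29.27 − 33.8) − (78.9108 − 95.654) / 3.34 = 0.483 km.

0.483 km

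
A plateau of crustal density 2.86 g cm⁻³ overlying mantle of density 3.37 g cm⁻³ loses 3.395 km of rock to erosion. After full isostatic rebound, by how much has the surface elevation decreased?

0.514 km

Rebound u = e ρ_c/ρ_m = 3.395 km × 2.86/3.37 = 2.881 km.
Net surface drop = e − u = 3.395 km − 2.881 km = e (ρ_m − ρ_c)/ρ_m = 0.514 km.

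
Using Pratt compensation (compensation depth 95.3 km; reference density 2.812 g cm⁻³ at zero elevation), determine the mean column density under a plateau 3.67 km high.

Pratt balance: ρ_ref D = ρ (D + h).
ρ = ρ_ref D/(D + h) = 2.812 × 95.3 km/(95.3 km + 3.67 km) = 2.71 g cm⁻³.

2.71 g cm⁻³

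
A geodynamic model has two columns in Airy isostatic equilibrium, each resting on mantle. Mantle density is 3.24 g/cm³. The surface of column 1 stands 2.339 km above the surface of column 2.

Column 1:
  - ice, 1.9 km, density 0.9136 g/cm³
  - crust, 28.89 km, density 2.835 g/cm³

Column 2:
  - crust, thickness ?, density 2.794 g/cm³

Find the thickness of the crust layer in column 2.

Take the compensation level at the base of the deeper column (depth z_c below the surface of column 1) and equate Σ ρ_i t_i down to z_c; mantle fills any gap and the z_c terms cancel.
Column 1: 1.9×0.9136 + 28.89×2.835 + (z_c − 30.79)×3.24
Column 2: 2.339×0 + x×2.794 + (z_c − 2.339 − 0 − x)×3.24
The z_c×3.24 term appears on both sides and cancels. Collect the known terms of each column as K = Σ(ρt)_known − 3.24 × (depth of known layers): K_1 = 83.63899 − 3.24×30.79 = −16.12061; K_2 = 0 − 3.24×(2.339 + 0) = −7.57836.
Balance: K_1 = K_2 − x×(3.24 − 2.794), so x = (K_2 − K_1)/(3.24 − 2.794) = 8.54225/0.446 = 19.2 km.

19.2 km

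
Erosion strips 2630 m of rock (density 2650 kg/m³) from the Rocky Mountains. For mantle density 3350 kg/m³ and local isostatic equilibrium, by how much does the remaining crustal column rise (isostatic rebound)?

2080 m

Unloading: uplift u = e ρ_c/ρ_m = 2630 m × 2650/3350 = 2080 m.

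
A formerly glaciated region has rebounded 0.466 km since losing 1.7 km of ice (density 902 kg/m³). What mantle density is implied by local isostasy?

3290 kg/m³

ρ_m = ρ_ice t / u = 902 × 1.7 km/0.466 km = 3290 kg/m³.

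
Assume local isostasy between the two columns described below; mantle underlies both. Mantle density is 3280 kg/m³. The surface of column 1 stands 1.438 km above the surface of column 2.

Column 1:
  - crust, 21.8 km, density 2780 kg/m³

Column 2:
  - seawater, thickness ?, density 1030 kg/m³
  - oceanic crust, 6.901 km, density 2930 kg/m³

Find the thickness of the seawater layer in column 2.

Take the compensation level at the base of the deeper column (depth z_c below the surface of column 1) and equate Σ ρ_i t_i down to z_c; mantle fills any gap and the z_c terms cancel.
Column 1: 21.8×2780 + (z_c − 21.8)×3280
Column 2: 1.438×0 + x×1030 + 6.901×2930 + (z_c − 1.438 − 6.901 − x)×3280
The z_c×3280 term appears on both sides and cancels. Collect the known terms of each column as K = Σ(ρt)_known − 3280 × (depth of known layers): K_1 = 60604 − 3280×21.8 = −10900; K_2 = 20219.93 − 3280×(1.438 + 6.901) = −7131.99.
Balance: K_1 = K_2 − x×(3280 − 1030), so x = (K_2 − K_1)/(3280 − 1030) = 3768.01/2250 = 1.67 km.

1.67 km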